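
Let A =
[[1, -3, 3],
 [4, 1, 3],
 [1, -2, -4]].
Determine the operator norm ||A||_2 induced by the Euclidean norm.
||A||_2 ≈ 6.2985 (= sqrt(largest eigenvalue of A^T A))

||A||_2 = sigma_max(A) = sqrt(lambda_max(A^T A)). Form the symmetric matrix M = A^T A =
[[18, -1, 11],
 [-1, 14, 2],
 [11, 2, 34]].
Its characteristic polynomial (trace, sum of principal 2x2 minors, determinant of M give the coefficients) is
  p(λ) = det(λ I - M) = λ^3 - 66λ^2 + 1214λ - 6724.
No integer candidate from the rational root theorem (±divisors of 6724) is a root, so the roots are irrational. The cubic discriminant is Δ = 7448800 > 0, so there are three distinct real roots. p(11) = -25 and p(12) = 68 have opposite signs, so a root lies in (11, 12); Newton's method refines it to λ ≈ 11.2118. p(15) = 11 and p(16) = -100 have opposite signs, so a root lies in (15, 16); Newton's method refines it to λ ≈ 15.1177. p(39) = -445 and p(40) = 236 have opposite signs, so a root lies in (39, 40); Newton's method refines it to λ ≈ 39.6705. Check (Vieta): the three roots sum to 66, matching tr M = 66.
So the eigenvalues of A^T A are ≈ 11.2118, 15.1177, 39.6705 (all ≥ 0, as they must be for A^T A). The largest is λ_max ≈ 39.6705, hence ||A||_2 = sqrt(λ_max) ≈ 6.2985.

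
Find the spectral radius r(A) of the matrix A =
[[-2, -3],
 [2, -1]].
r(A) = sqrt(8) ≈ 2.8284

The eigenvalues of A are the roots of its characteristic polynomial. With M = A (coefficients from the trace and determinant):
  p(λ) = det(λ I - M) = λ^2 + 3λ + 8.
For λ^2 + 3λ + 8 the discriminant is -23. It is negative, so the roots are the complex-conjugate pair λ = -3/2 ± (sqrt(23)/2) i ≈ -1.5 ± 2.3979i. For a conjugate pair the product of the roots equals the constant term, so |λ|^2 = 8 and |λ| = sqrt(8) ≈ 2.8284.
Thus the eigenvalues (to 4 decimals) are -1.5 ± 2.3979i (modulus 2.8284). The spectral radius is the largest modulus: r(A) = sqrt(8) ≈ 2.8284. (Cross-check: r(A) ≤ ||A||_2 ≈ 3.6226; equality holds whenever A is normal, though it can also hold for some non-normal A.)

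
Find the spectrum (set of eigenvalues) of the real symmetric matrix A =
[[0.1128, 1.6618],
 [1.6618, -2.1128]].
sigma(A) ≈ {-3, 1}

A is real symmetric, so its spectrum consists of real eigenvalues. Expanding the characteristic polynomial of the displayed matrix gives
  det(λ I - A) = p(λ) = λ^2 + (2)λ + (-3).
Solving p(λ) = 0 yields eigenvalues ≈ -3, 1. (A is shown rounded to 4 decimals, so these recover the underlying integer eigenvalues to within that precision.)
Verification: the trace of A = -2 equals the sum of eigenvalues -2, and det(A) ≈ -2.9999 matches the eigenvalue product -3.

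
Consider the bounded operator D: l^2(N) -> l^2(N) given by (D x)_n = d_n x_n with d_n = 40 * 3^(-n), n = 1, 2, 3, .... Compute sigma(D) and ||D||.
sigma(D) = {40 * 3^(-n) : n ≥ 1} ∪ {0}; ||D|| = 40/3

A bounded diagonal operator on l^2 with diagonal entries d_n has spectrum equal to the closure of {d_n : n ≥ 1}: every d_n is an eigenvalue (with eigenvector e_n), so {d_n} ⊂ sigma(D); the spectrum is closed, so its closure is too; and for lambda not in the closure, (D - lambda I) has bounded inverse (the diagonal entries 1/(d_n - lambda) are bounded). For our sequence d_n = 40 * 3^(-n), n = 1, 2, 3, ...:
  - {d_n} = {40 * 3^(-n) : n ≥ 1}; the only limit point is 0
  - closure = {40 * 3^(-n) : n ≥ 1} ∪ {0}
For the norm: a diagonal operator has ||D|| = sup_n |d_n|. Here d_n = 40 * 3^(-n) is positive and decreasing, so sup_n |d_n| = d_1 = 40/3. So ||D|| = 40/3.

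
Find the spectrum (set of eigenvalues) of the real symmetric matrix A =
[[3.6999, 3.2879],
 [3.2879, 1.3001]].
sigma(A) ≈ {-1, 6}

A is real symmetric, so its spectrum consists of real eigenvalues. Expanding the characteristic polynomial of the displayed matrix gives
  det(λ I - A) = p(λ) = λ^2 + (-5)λ + (-6).
Solving p(λ) = 0 yields eigenvalues ≈ -1, 6. (A is shown rounded to 4 decimals, so these recover the underlying integer eigenvalues to within that precision.)
Verification: the trace of A = 5 equals the sum of eigenvalues 5, and det(A) ≈ -6.0000 matches the eigenvalue product -6.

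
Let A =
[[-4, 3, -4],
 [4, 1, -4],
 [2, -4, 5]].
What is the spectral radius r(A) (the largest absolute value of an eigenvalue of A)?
r(A) ≈ 7.6471

The eigenvalues of A are the roots of its characteristic polynomial. With M = A (coefficients from the trace, the sum of principal 2x2 minors, and det A):
  p(λ) = det(λ I - M) = λ^3 - 2λ^2 - 39λ - 32.
No integer candidate from the rational root theorem (±divisors of 32) is a root, so the roots are irrational. The cubic discriminant is Δ = 169760 > 0, so there are three distinct real roots. p(-5) = -12 and p(-4) = 28 have opposite signs, so a root lies in (-5, -4); Newton's method refines it to λ ≈ -4.7699. p(-1) = 4 and p(0) = -32 have opposite signs, so a root lies in (-1, 0); Newton's method refines it to λ ≈ -0.8773. p(7) = -60 and p(8) = 40 have opposite signs, so a root lies in (7, 8); Newton's method refines it to λ ≈ 7.6471. Check (Vieta): the three roots sum to 2, matching tr M = 2.
Thus the eigenvalues (to 4 decimals) are -4.7699 (modulus 4.7699); -0.8773 (modulus 0.8773); 7.6471 (modulus 7.6471). The spectral radius is the largest modulus: r(A) ≈ 7.6471. (Cross-check: r(A) ≤ ||A||_2 ≈ 9.3056; equality holds whenever A is normal, though it can also hold for some non-normal A.)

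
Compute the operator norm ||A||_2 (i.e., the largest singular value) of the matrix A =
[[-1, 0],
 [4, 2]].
||A||_2 = sqrt((21 + sqrt(425))/2) ≈ 4.5616 (= sqrt(largest eigenvalue of A^T A))

||A||_2 = sigma_max(A) = sqrt(lambda_max(A^T A)). Form the symmetric matrix M = A^T A =
[[17, 8],
 [8, 4]].
Its characteristic polynomial (trace, determinant of M give the coefficients) is
  p(λ) = det(λ I - M) = λ^2 - 21λ + 4.
For λ^2 - 21λ + 4 the discriminant is 425. It is nonnegative but not a perfect square, so the roots are real and irrational: λ = (21 ± sqrt(425))/2 ≈ 20.8078, 0.1922.
So the eigenvalues of A^T A are ≈ 0.1922, 20.8078 (all ≥ 0, as they must be for A^T A). The largest is λ_max = (21 + sqrt(425))/2 ≈ 20.8078, hence ||A||_2 = sqrt(λ_max) = sqrt((21 + sqrt(425))/2) ≈ 4.5616.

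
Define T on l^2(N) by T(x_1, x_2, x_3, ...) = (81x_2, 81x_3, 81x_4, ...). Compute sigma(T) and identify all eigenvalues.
sigma(T) = closed disk {z in C : |z| ≤ 81}; sigma_p(T) = open disk {z in C : |z| < 81}

Note T = 81·V where V is the unit left shift (V x)_k = x_{k+1}; so sigma(T) = 81·sigma(V) and ||T|| = 81||V||. ||T x||^2 = 6561sum_{k≥2} |x_k|^2 ≤ 6561||x||^2, with equality on {x : x_1 = 0}, so ||T|| = 81. For any lambda with |lambda| < 81, set r = lambda/81 (|r| < 1); the vector x = (1, r, r^2, ...) is in l^2 and satisfies T x = 81(r, r^2, ...) = lambda x, so lambda is an eigenvalue. On the boundary |lambda| = 81 the geometric series diverges, so no l^2 eigenvector exists, but these lambda lie in the approximate point spectrum. Hence sigma(T) is the closed disk of radius 81 and sigma_p(T) is the open disk.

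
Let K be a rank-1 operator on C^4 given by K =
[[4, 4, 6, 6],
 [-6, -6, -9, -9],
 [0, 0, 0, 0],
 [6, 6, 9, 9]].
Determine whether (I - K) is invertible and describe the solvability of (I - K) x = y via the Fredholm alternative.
(I - K) is invertible (det(I - K) = -6 ≠ 0), so for every y in C^4 the equation (I - K) x = y has a unique solution.

K has rank 1, so it is an outer product K = u v^T: every row of K is a multiple of one row vector. Reading off the entries, u = (-2, 3, 0, -3) and v = (-2, -2, -3, -3) (row i of K equals u_i·v^T). A rank-one matrix u v^T satisfies K u = u (v·u) and kills the (3)-dimensional subspace v^⊥, so its characteristic polynomial is lambda^3 (lambda - v·u) with v·u = tr K = 7. Hence the eigenvalues of I - K are 1 (multiplicity 3) and 1 - (7) = -6, so det(I - K) = -6. (Direct check: I - K =
[[-3, -4, -6, -6],
 [6, 7, 9, 9],
 [0, 0, 1, 0],
 [-6, -6, -9, -8]]
has determinant -6.) The finite-dimensional Fredholm alternative says: either (I - K) is invertible, or ker(I - K) ≠ {0} and then range(I - K) = ker((I - K)^*)^⊥, with dim ker(I - K) = dim ker((I - K)^*). Since det(I - K) ≠ 0, 1 is not an eigenvalue of K and ker(I - K) = {0}, so we are in the first case: for every y there is a unique x = (I - K)^(-1) y. Explicitly, by the Sherman–Morrison formula, (I - u v^T)^(-1) = I + u v^T/(1 - v·u), i.e. (I - K)^(-1) = I + K/(-6).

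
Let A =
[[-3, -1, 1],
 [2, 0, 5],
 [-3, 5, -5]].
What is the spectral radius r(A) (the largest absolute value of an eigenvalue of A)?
r(A) ≈ 6.7792

The eigenvalues of A are the roots of its characteristic polynomial. With M = A (coefficients from the trace, the sum of principal 2x2 minors, and det A):
  p(λ) = det(λ I - M) = λ^3 + 8λ^2 - 5λ - 90.
No integer candidate from the rational root theorem (±divisors of 90) is a root, so the roots are irrational. The cubic discriminant is Δ = 32520 > 0, so there are three distinct real roots. p(-7) = -6 and p(-6) = 12 have opposite signs, so a root lies in (-7, -6); Newton's method refines it to λ ≈ -6.7792. p(-5) = 10 and p(-4) = -6 have opposite signs, so a root lies in (-5, -4); Newton's method refines it to λ ≈ -4.3048. p(3) = -6 and p(4) = 82 have opposite signs, so a root lies in (3, 4); Newton's method refines it to λ ≈ 3.084. Check (Vieta): the three roots sum to -8, matching tr M = -8.
Thus the eigenvalues (to 4 decimals) are -6.7792 (modulus 6.7792); -4.3048 (modulus 4.3048); 3.084 (modulus 3.084). The spectral radius is the largest modulus: r(A) ≈ 6.7792. (Cross-check: r(A) ≤ ||A||_2 ≈ 8.8566; equality holds whenever A is normal, though it can also hold for some non-normal A.)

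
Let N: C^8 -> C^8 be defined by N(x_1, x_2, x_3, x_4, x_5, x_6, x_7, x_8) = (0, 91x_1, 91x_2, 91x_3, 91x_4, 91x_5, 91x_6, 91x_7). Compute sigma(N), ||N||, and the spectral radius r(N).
sigma(N) = {0}; ||N|| = 91; r(N) = 0. (N is nilpotent with N^8 = 0.)

On C^8, N is a strictly lower-triangular matrix with 91 on the subdiagonal and zeros elsewhere, so its characteristic polynomial is lambda^8 and every eigenvalue is 0: sigma(N) = {0}. For the operator norm, N e_i = 91e_{i+1} for i = 1, ..., 7 and N e_8 = 0, so the singular values of N are 91 (with multiplicity 7) and 0; hence ||N|| = 91. The spectral radius r(N) = max|lambda| = 0. Note ||N|| > r(N) — characteristic of non-normal nilpotent operators. Indeed N^8 = 0.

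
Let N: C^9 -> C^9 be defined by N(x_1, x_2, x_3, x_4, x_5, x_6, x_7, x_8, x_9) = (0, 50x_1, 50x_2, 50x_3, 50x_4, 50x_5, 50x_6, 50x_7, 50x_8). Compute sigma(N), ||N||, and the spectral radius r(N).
sigma(N) = {0}; ||N|| = 50; r(N) = 0. (N is nilpotent with N^9 = 0.)

On C^9, N is a strictly lower-triangular matrix with 50 on the subdiagonal and zeros elsewhere, so its characteristic polynomial is lambda^9 and every eigenvalue is 0: sigma(N) = {0}. For the operator norm, N e_i = 50e_{i+1} for i = 1, ..., 8 and N e_9 = 0, so the singular values of N are 50 (with multiplicity 8) and 0; hence ||N|| = 50. The spectral radius r(N) = max|lambda| = 0. Note ||N|| > r(N) — characteristic of non-normal nilpotent operators. Indeed N^9 = 0.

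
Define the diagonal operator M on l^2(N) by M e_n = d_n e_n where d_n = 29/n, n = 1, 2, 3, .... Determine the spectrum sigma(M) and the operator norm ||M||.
sigma(M) = {29/n : n ≥ 1} ∪ {0}; ||M|| = 29

A bounded diagonal operator on l^2 with diagonal entries d_n has spectrum equal to the closure of {d_n : n ≥ 1}: every d_n is an eigenvalue (with eigenvector e_n), so {d_n} ⊂ sigma(M); the spectrum is closed, so its closure is too; and for lambda not in the closure, (M - lambda I) has bounded inverse (the diagonal entries 1/(d_n - lambda) are bounded). For our sequence d_n = 29/n, n = 1, 2, 3, ...:
  - {d_n} = {29/n : n ≥ 1}; the only limit point is 0
  - closure = {29/n : n ≥ 1} ∪ {0}
For the norm: a diagonal operator has ||M|| = sup_n |d_n|. Here d_n = 29/n is positive and decreasing, so sup_n |d_n| = d_1 = 29. So ||M|| = 29.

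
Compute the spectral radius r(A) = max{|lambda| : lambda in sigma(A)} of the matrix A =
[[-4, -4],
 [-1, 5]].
r(A) = (1 + sqrt(97))/2 ≈ 5.4244

The eigenvalues of A are the roots of its characteristic polynomial. With M = A (coefficients from the trace and determinant):
  p(λ) = det(λ I - M) = λ^2 - λ - 24.
For λ^2 - λ - 24 the discriminant is 97. It is nonnegative but not a perfect square, so the roots are real and irrational: λ = (1 ± sqrt(97))/2 ≈ 5.4244, -4.4244.
Thus the eigenvalues (to 4 decimals) are 5.4244 (modulus 5.4244); -4.4244 (modulus 4.4244). The spectral radius is the largest modulus: r(A) = (1 + sqrt(97))/2 ≈ 5.4244. (Cross-check: r(A) ≤ ||A||_2 ≈ 6.729; equality holds whenever A is normal, though it can also hold for some non-normal A.)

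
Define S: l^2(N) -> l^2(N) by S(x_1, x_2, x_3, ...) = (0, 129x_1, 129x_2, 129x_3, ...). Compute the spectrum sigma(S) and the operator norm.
sigma(S) = closed disk {z in C : |z| ≤ 129}; ||S|| = 129

Note S = 129·U where U is the unit right shift (U x)_k = x_{k-1} (with x_0 := 0); so ||S|| = 129||U|| and sigma(S) = 129·sigma(U). ||S x||^2 = sum_{k≥1} |129x_k|^2 = 16641||x||^2, so ||S|| = 129 and sigma(S) ⊂ {|z| ≤ 129}. For any |lambda| < 129, the equation (S - lambda I) x = 0 forces x_1 = 0, then 129x_k = lambda x_{k+1} ⇒ x = 0, so S has no eigenvalues. But (S - lambda I) is not surjective for |lambda| < 129: solving (S - lambda I) x = e_1 would require x_n proportional to (lambda/129)^(-n), which is not in l^2. So every |lambda| < 129 lies in the residual spectrum. The boundary |lambda| = 129 is in the approximate point spectrum (the spectrum is closed). Hence sigma(S) is the closed disk of radius 129.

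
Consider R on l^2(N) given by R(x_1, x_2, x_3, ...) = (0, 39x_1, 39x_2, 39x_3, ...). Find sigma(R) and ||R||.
sigma(R) = closed disk {z in C : |z| ≤ 39}; ||R|| = 39

Note R = 39·U where U is the unit right shift (U x)_k = x_{k-1} (with x_0 := 0); so ||R|| = 39||U|| and sigma(R) = 39·sigma(U). ||R x||^2 = sum_{k≥1} |39x_k|^2 = 1521||x||^2, so ||R|| = 39 and sigma(R) ⊂ {|z| ≤ 39}. For any |lambda| < 39, the equation (R - lambda I) x = 0 forces x_1 = 0, then 39x_k = lambda x_{k+1} ⇒ x = 0, so R has no eigenvalues. But (R - lambda I) is not surjective for |lambda| < 39: solving (R - lambda I) x = e_1 would require x_n proportional to (lambda/39)^(-n), which is not in l^2. So every |lambda| < 39 lies in the residual spectrum. The boundary |lambda| = 39 is in the approximate point spectrum (the spectrum is closed). Hence sigma(R) is the closed disk of radius 39.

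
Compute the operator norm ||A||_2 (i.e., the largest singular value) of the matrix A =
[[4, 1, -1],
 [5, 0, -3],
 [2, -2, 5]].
||A||_2 ≈ 7.1442 (= sqrt(largest eigenvalue of A^T A))

||A||_2 = sigma_max(A) = sqrt(lambda_max(A^T A)). Form the symmetric matrix M = A^T A =
[[45, 0, -9],
 [0, 5, -11],
 [-9, -11, 35]].
Its characteristic polynomial (trace, sum of principal 2x2 minors, determinant of M give the coefficients) is
  p(λ) = det(λ I - M) = λ^3 - 85λ^2 + 1773λ - 2025.
No integer candidate from the rational root theorem (±divisors of 2025) is a root, so the roots are irrational. The cubic discriminant is Δ = 826157232 > 0, so there are three distinct real roots. p(1) = -336 and p(2) = 1189 have opposite signs, so a root lies in (1, 2); Newton's method refines it to λ ≈ 1.2115. p(32) = 439 and p(33) = -144 have opposite signs, so a root lies in (32, 33); Newton's method refines it to λ ≈ 32.7489. p(51) = -36 and p(52) = 939 have opposite signs, so a root lies in (51, 52); Newton's method refines it to λ ≈ 51.0396. Check (Vieta): the three roots sum to 85, matching tr M = 85.
So the eigenvalues of A^T A are ≈ 1.2115, 32.7489, 51.0396 (all ≥ 0, as they must be for A^T A). The largest is λ_max ≈ 51.0396, hence ||A||_2 = sqrt(λ_max) ≈ 7.1442.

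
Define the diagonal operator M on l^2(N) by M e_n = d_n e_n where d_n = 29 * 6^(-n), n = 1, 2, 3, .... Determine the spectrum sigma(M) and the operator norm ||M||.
sigma(M) = {29 * 6^(-n) : n ≥ 1} ∪ {0}; ||M|| = 29/6

A bounded diagonal operator on l^2 with diagonal entries d_n has spectrum equal to the closure of {d_n : n ≥ 1}: every d_n is an eigenvalue (with eigenvector e_n), so {d_n} ⊂ sigma(M); the spectrum is closed, so its closure is too; and for lambda not in the closure, (M - lambda I) has bounded inverse (the diagonal entries 1/(d_n - lambda) are bounded). For our sequence d_n = 29 * 6^(-n), n = 1, 2, 3, ...:
  - {d_n} = {29 * 6^(-n) : n ≥ 1}; the only limit point is 0
  - closure = {29 * 6^(-n) : n ≥ 1} ∪ {0}
For the norm: a diagonal operator has ||M|| = sup_n |d_n|. Here d_n = 29 * 6^(-n) is positive and decreasing, so sup_n |d_n| = d_1 = 29/6. So ||M|| = 29/6.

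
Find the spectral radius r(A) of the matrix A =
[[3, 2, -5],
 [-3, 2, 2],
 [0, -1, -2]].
r(A) ≈ 3.9004

The eigenvalues of A are the roots of its characteristic polynomial. With M = A (coefficients from the trace, the sum of principal 2x2 minors, and det A):
  p(λ) = det(λ I - M) = λ^3 - 3λ^2 + 4λ + 33.
No integer candidate from the rational root theorem (±divisors of 33) is a root, so the roots are irrational. The cubic discriminant is Δ = -33079 < 0, so there is one real root and a complex-conjugate pair. p(-3) = -33 and p(-2) = 5 have opposite signs, so a root lies in (-3, -2); Newton's method refines it to λ ≈ -2.1692. Dividing out (λ - (-2.1692)) leaves approximately λ^2 - 5.1692λ + 15.213. For λ^2 - 5.1692λ + 15.213 the discriminant is -34.1314. It is negative, so the remaining roots are the complex-conjugate pair λ ≈ 2.5846 ± 2.9211i. Their product equals the constant term, so |λ|^2 ≈ 15.213 and |λ| ≈ 3.9004.
Thus the eigenvalues (to 4 decimals) are -2.1692 (modulus 2.1692); 2.5846 ± 2.9211i (modulus 3.9004). The spectral radius is the largest modulus: r(A) ≈ 3.9004. (Cross-check: r(A) ≤ ||A||_2 ≈ 6.9335; equality holds whenever A is normal, though it can also hold for some non-normal A.)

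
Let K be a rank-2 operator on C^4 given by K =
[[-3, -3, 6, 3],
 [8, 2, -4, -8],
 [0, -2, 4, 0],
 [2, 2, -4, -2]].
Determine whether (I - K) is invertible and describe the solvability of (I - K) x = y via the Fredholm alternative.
(I - K) is invertible (det(I - K) = 10 ≠ 0), so for every y in C^4 the equation (I - K) x = y has a unique solution.

K has rank 2 and factors as K = U V^T = u1 v1^T + u2 v2^T with u1 = (3, 1, 3, -2), v1 = (2, 0, 0, -2), u2 = (-3, 2, -2, 2), v2 = (3, 1, -2, -3) (multiplying out reproduces the displayed K). The nonzero eigenvalues of U V^T coincide with those of the 2 x 2 matrix G = V^T U = [[v1·u1, v1·u2], [v2·u1, v2·u2]] = [[10, -10], [10, -9]], and by the Sylvester determinant identity det(I_4 - U V^T) = det(I_2 - V^T U) = det([[-9, 10], [-10, 10]]) = (-9)(10) - (10)(-10) = 10. (Direct check: I - K =
[[4, 3, -6, -3],
 [-8, -1, 4, 8],
 [0, 2, -3, 0],
 [-2, -2, 4, 3]]
has determinant 10.) The finite-dimensional Fredholm alternative says: either (I - K) is invertible, or ker(I - K) ≠ {0} and then range(I - K) = ker((I - K)^*)^⊥, with dim ker(I - K) = dim ker((I - K)^*). Since det(I - K) ≠ 0, 1 is not an eigenvalue of K and ker(I - K) = {0}, so we are in the first case: for every y there is a unique x = (I - K)^(-1) y. (Explicitly, by the Woodbury identity, (I - U V^T)^(-1) = I + U (I_2 - G)^(-1) V^T.)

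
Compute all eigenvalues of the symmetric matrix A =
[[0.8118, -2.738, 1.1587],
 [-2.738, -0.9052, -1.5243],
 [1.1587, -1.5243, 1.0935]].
sigma(A) ≈ {-3, 0, 4}

A is real symmetric, so its spectrum consists of real eigenvalues. Expanding the characteristic polynomial of the displayed matrix gives
  det(λ I - A) = p(λ) = λ^3 + (-1)λ^2 + (-12)λ + (0).
Solving p(λ) = 0 yields eigenvalues ≈ -3, 0, 4. (A is shown rounded to 4 decimals, so these recover the underlying integer eigenvalues to within that precision.)
Verification: the trace of A = 1 equals the sum of eigenvalues 1, and det(A) ≈ -0.0003 matches the eigenvalue product 0.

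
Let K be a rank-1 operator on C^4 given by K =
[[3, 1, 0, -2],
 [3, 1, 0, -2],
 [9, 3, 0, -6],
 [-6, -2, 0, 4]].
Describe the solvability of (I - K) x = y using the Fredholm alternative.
(I - K) is invertible (det(I - K) = -7 ≠ 0), so for every y in C^4 the equation (I - K) x = y has a unique solution.

K has rank 1, so it is an outer product K = u v^T: every row of K is a multiple of one row vector. Reading off the entries, u = (1, 1, 3, -2) and v = (3, 1, 0, -2) (row i of K equals u_i·v^T). A rank-one matrix u v^T satisfies K u = u (v·u) and kills the (3)-dimensional subspace v^⊥, so its characteristic polynomial is lambda^3 (lambda - v·u) with v·u = tr K = 8. Hence the eigenvalues of I - K are 1 (multiplicity 3) and 1 - (8) = -7, so det(I - K) = -7. (Direct check: I - K =
[[-2, -1, 0, 2],
 [-3, 0, 0, 2],
 [-9, -3, 1, 6],
 [6, 2, 0, -3]]
has determinant -7.) The finite-dimensional Fredholm alternative says: either (I - K) is invertible, or ker(I - K) ≠ {0} and then range(I - K) = ker((I - K)^*)^⊥, with dim ker(I - K) = dim ker((I - K)^*). Since det(I - K) ≠ 0, 1 is not an eigenvalue of K and ker(I - K) = {0}, so we are in the first case: for every y there is a unique x = (I - K)^(-1) y. Explicitly, by the Sherman–Morrison formula, (I - u v^T)^(-1) = I + u v^T/(1 - v·u), i.e. (I - K)^(-1) = I + K/(-7).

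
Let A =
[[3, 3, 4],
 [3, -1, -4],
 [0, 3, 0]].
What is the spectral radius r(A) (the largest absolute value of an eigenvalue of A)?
r(A) ≈ 4.9447

The eigenvalues of A are the roots of its characteristic polynomial. With M = A (coefficients from the trace, the sum of principal 2x2 minors, and det A):
  p(λ) = det(λ I - M) = λ^3 - 2λ^2 - 72.
No integer candidate from the rational root theorem (±divisors of 72) is a root, so the roots are irrational. The cubic discriminant is Δ = -142272 < 0, so there is one real root and a complex-conjugate pair. p(4) = -40 and p(5) = 3 have opposite signs, so a root lies in (4, 5); Newton's method refines it to λ ≈ 4.9447. Dividing out (λ - (4.9447)) leaves approximately λ^2 + 2.9447λ + 14.5609. For λ^2 + 2.9447λ + 14.5609 the discriminant is -49.5723. It is negative, so the remaining roots are the complex-conjugate pair λ ≈ -1.4724 ± 3.5204i. Their product equals the constant term, so |λ|^2 ≈ 14.5609 and |λ| ≈ 3.8159.
Thus the eigenvalues (to 4 decimals) are 4.9447 (modulus 4.9447); -1.4724 ± 3.5204i (modulus 3.8159). The spectral radius is the largest modulus: r(A) ≈ 4.9447. (Cross-check: r(A) ≤ ||A||_2 ≈ 6.5748; equality holds whenever A is normal, though it can also hold for some non-normal A.)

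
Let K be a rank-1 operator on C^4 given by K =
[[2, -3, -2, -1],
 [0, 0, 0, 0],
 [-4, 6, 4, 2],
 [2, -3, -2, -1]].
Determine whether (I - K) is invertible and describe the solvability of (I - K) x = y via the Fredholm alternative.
(I - K) is invertible (det(I - K) = -4 ≠ 0), so for every y in C^4 the equation (I - K) x = y has a unique solution.

K has rank 1, so it is an outer product K = u v^T: every row of K is a multiple of one row vector. Reading off the entries, u = (1, 0, -2, 1) and v = (2, -3, -2, -1) (row i of K equals u_i·v^T). A rank-one matrix u v^T satisfies K u = u (v·u) and kills the (3)-dimensional subspace v^⊥, so its characteristic polynomial is lambda^3 (lambda - v·u) with v·u = tr K = 5. Hence the eigenvalues of I - K are 1 (multiplicity 3) and 1 - (5) = -4, so det(I - K) = -4. (Direct check: I - K =
[[-1, 3, 2, 1],
 [0, 1, 0, 0],
 [4, -6, -3, -2],
 [-2, 3, 2, 2]]
has determinant -4.) The finite-dimensional Fredholm alternative says: either (I - K) is invertible, or ker(I - K) ≠ {0} and then range(I - K) = ker((I - K)^*)^⊥, with dim ker(I - K) = dim ker((I - K)^*). Since det(I - K) ≠ 0, 1 is not an eigenvalue of K and ker(I - K) = {0}, so we are in the first case: for every y there is a unique x = (I - K)^(-1) y. Explicitly, by the Sherman–Morrison formula, (I - u v^T)^(-1) = I + u v^T/(1 - v·u), i.e. (I - K)^(-1) = I + K/(-4).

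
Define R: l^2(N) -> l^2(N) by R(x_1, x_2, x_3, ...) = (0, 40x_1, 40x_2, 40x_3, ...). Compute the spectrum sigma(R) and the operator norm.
sigma(R) = closed disk {z in C : |z| ≤ 40}; ||R|| = 40

Note R = 40·U where U is the unit right shift (U x)_k = x_{k-1} (with x_0 := 0); so ||R|| = 40||U|| and sigma(R) = 40·sigma(U). ||R x||^2 = sum_{k≥1} |40x_k|^2 = 1600||x||^2, so ||R|| = 40 and sigma(R) ⊂ {|z| ≤ 40}. For any |lambda| < 40, the equation (R - lambda I) x = 0 forces x_1 = 0, then 40x_k = lambda x_{k+1} ⇒ x = 0, so R has no eigenvalues. But (R - lambda I) is not surjective for |lambda| < 40: solving (R - lambda I) x = e_1 would require x_n proportional to (lambda/40)^(-n), which is not in l^2. So every |lambda| < 40 lies in the residual spectrum. The boundary |lambda| = 40 is in the approximate point spectrum (the spectrum is closed). Hence sigma(R) is the closed disk of radius 40.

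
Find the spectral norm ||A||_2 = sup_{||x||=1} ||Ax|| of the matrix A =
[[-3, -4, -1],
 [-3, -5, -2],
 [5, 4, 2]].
||A||_2 ≈ 10.3059 (= sqrt(largest eigenvalue of A^T A))

||A||_2 = sigma_max(A) = sqrt(lambda_max(A^T A)). Form the symmetric matrix M = A^T A =
[[43, 47, 19],
 [47, 57, 22],
 [19, 22, 9]].
Its characteristic polynomial (trace, sum of principal 2x2 minors, determinant of M give the coefficients) is
  p(λ) = det(λ I - M) = λ^3 - 109λ^2 + 297λ - 81.
No integer candidate from the rational root theorem (±divisors of 81) is a root, so the roots are irrational. The cubic discriminant is Δ = 570652128 > 0, so there are three distinct real roots. p(0) = -81 and p(1) = 108 have opposite signs, so a root lies in (0, 1); Newton's method refines it to λ ≈ 0.3073. p(2) = 85 and p(3) = -144 have opposite signs, so a root lies in (2, 3); Newton's method refines it to λ ≈ 2.4819. p(106) = -2307 and p(107) = 8800 have opposite signs, so a root lies in (106, 107); Newton's method refines it to λ ≈ 106.2109. Check (Vieta): the three roots sum to 109, matching tr M = 109.
So the eigenvalues of A^T A are ≈ 0.3073, 2.4819, 106.2109 (all ≥ 0, as they must be for A^T A). The largest is λ_max ≈ 106.2109, hence ||A||_2 = sqrt(λ_max) ≈ 10.3059.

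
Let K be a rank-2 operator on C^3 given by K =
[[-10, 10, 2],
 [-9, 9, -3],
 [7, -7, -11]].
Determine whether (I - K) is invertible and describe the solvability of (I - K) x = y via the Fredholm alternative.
(I - K) is invertible (det(I - K) = -11 ≠ 0), so for every y in C^3 the equation (I - K) x = y has a unique solution.

K has rank 2 and factors as K = U V^T = u1 v1^T + u2 v2^T with u1 = (-2, -1, 3), v1 = (3, -3, -3), u2 = (2, 3, 1), v2 = (-2, 2, -2) (multiplying out reproduces the displayed K). The nonzero eigenvalues of U V^T coincide with those of the 2 x 2 matrix G = V^T U = [[v1·u1, v1·u2], [v2·u1, v2·u2]] = [[-12, -6], [-4, 0]], and by the Sylvester determinant identity det(I_3 - U V^T) = det(I_2 - V^T U) = det([[13, 6], [4, 1]]) = (13)(1) - (6)(4) = -11. (Direct check: I - K =
[[11, -10, -2],
 [9, -8, 3],
 [-7, 7, 12]]
has determinant -11.) The finite-dimensional Fredholm alternative says: either (I - K) is invertible, or ker(I - K) ≠ {0} and then range(I - K) = ker((I - K)^*)^⊥, with dim ker(I - K) = dim ker((I - K)^*). Since det(I - K) ≠ 0, 1 is not an eigenvalue of K and ker(I - K) = {0}, so we are in the first case: for every y there is a unique x = (I - K)^(-1) y. (Explicitly, by the Woodbury identity, (I - U V^T)^(-1) = I + U (I_2 - G)^(-1) V^T.)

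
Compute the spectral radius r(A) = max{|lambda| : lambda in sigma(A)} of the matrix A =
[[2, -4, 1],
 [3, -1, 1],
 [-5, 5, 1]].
r(A) ≈ 3.4864

The eigenvalues of A are the roots of its characteristic polynomial. With M = A (coefficients from the trace, the sum of principal 2x2 minors, and det A):
  p(λ) = det(λ I - M) = λ^3 - 2λ^2 + 11λ - 30.
No integer candidate from the rational root theorem (±divisors of 30) is a root, so the roots are irrational. The cubic discriminant is Δ = -18220 < 0, so there is one real root and a complex-conjugate pair. p(2) = -8 and p(3) = 12 have opposite signs, so a root lies in (2, 3); Newton's method refines it to λ ≈ 2.4681. Dividing out (λ - (2.4681)) leaves approximately λ^2 + 0.4681λ + 12.1552. For λ^2 + 0.4681λ + 12.1552 the discriminant is -48.4019. It is negative, so the remaining roots are the complex-conjugate pair λ ≈ -0.234 ± 3.4786i. Their product equals the constant term, so |λ|^2 ≈ 12.1552 and |λ| ≈ 3.4864.
Thus the eigenvalues (to 4 decimals) are 2.4681 (modulus 2.4681); -0.234 ± 3.4786i (modulus 3.4864). The spectral radius is the largest modulus: r(A) ≈ 3.4864. (Cross-check: r(A) ≤ ||A||_2 ≈ 8.721; equality holds whenever A is normal, though it can also hold for some non-normal A.)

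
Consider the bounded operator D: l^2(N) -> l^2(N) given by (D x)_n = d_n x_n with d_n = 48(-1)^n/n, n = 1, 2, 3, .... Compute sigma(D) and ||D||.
sigma(D) = {48(-1)^n/n : n ≥ 1} ∪ {0}; ||D|| = 48

A bounded diagonal operator on l^2 with diagonal entries d_n has spectrum equal to the closure of {d_n : n ≥ 1}: every d_n is an eigenvalue (with eigenvector e_n), so {d_n} ⊂ sigma(D); the spectrum is closed, so its closure is too; and for lambda not in the closure, (D - lambda I) has bounded inverse (the diagonal entries 1/(d_n - lambda) are bounded). For our sequence d_n = 48(-1)^n/n, n = 1, 2, 3, ...:
  - {d_n} = {48(-1)^n/n : n ≥ 1}; the only limit point is 0
  - closure = {48(-1)^n/n : n ≥ 1} ∪ {0}
For the norm: a diagonal operator has ||D|| = sup_n |d_n|. Here |d_n| = 48/n is decreasing, so sup_n |d_n| = |d_1| = 48. So ||D|| = 48.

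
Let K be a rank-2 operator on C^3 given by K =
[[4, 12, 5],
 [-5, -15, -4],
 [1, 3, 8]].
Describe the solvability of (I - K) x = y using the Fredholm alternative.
(I - K) is invertible (det(I - K) = -77 ≠ 0), so for every y in C^3 the equation (I - K) x = y has a unique solution.

K has rank 2 and factors as K = U V^T = u1 v1^T + u2 v2^T with u1 = (-1, 2, 2), v1 = (-1, -3, 1), u2 = (3, -3, 3), v2 = (1, 3, 2) (multiplying out reproduces the displayed K). The nonzero eigenvalues of U V^T coincide with those of the 2 x 2 matrix G = V^T U = [[v1·u1, v1·u2], [v2·u1, v2·u2]] = [[-3, 9], [9, 0]], and by the Sylvester determinant identity det(I_3 - U V^T) = det(I_2 - V^T U) = det([[4, -9], [-9, 1]]) = (4)(1) - (-9)(-9) = -77. (Direct check: I - K =
[[-3, -12, -5],
 [5, 16, 4],
 [-1, -3, -7]]
has determinant -77.) The finite-dimensional Fredholm alternative says: either (I - K) is invertible, or ker(I - K) ≠ {0} and then range(I - K) = ker((I - K)^*)^⊥, with dim ker(I - K) = dim ker((I - K)^*). Since det(I - K) ≠ 0, 1 is not an eigenvalue of K and ker(I - K) = {0}, so we are in the first case: for every y there is a unique x = (I - K)^(-1) y. (Explicitly, by the Woodbury identity, (I - U V^T)^(-1) = I + U (I_2 - G)^(-1) V^T.)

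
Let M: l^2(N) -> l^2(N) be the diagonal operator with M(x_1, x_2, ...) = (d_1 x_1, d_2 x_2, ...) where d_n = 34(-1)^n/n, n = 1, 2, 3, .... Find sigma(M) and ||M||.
sigma(M) = {34(-1)^n/n : n ≥ 1} ∪ {0}; ||M|| = 34

A bounded diagonal operator on l^2 with diagonal entries d_n has spectrum equal to the closure of {d_n : n ≥ 1}: every d_n is an eigenvalue (with eigenvector e_n), so {d_n} ⊂ sigma(M); the spectrum is closed, so its closure is too; and for lambda not in the closure, (M - lambda I) has bounded inverse (the diagonal entries 1/(d_n - lambda) are bounded). For our sequence d_n = 34(-1)^n/n, n = 1, 2, 3, ...:
  - {d_n} = {34(-1)^n/n : n ≥ 1}; the only limit point is 0
  - closure = {34(-1)^n/n : n ≥ 1} ∪ {0}
For the norm: a diagonal operator has ||M|| = sup_n |d_n|. Here |d_n| = 34/n is decreasing, so sup_n |d_n| = |d_1| = 34. So ||M|| = 34.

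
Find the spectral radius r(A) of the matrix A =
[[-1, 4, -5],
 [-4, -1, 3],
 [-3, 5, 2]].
r(A) ≈ 6.1494

The eigenvalues of A are the roots of its characteristic polynomial. With M = A (coefficients from the trace, the sum of principal 2x2 minors, and det A):
  p(λ) = det(λ I - M) = λ^3 - 17λ - 128.
No integer candidate from the rational root theorem (±divisors of 128) is a root, so the roots are irrational. The cubic discriminant is Δ = -422716 < 0, so there is one real root and a complex-conjugate pair. p(6) = -14 and p(7) = 96 have opposite signs, so a root lies in (6, 7); Newton's method refines it to λ ≈ 6.1494. Dividing out (λ - (6.1494)) leaves approximately λ^2 + 6.1494λ + 20.8151. For λ^2 + 6.1494λ + 20.8151 the discriminant is -45.4452. It is negative, so the remaining roots are the complex-conjugate pair λ ≈ -3.0747 ± 3.3707i. Their product equals the constant term, so |λ|^2 ≈ 20.8151 and |λ| ≈ 4.5624.
Thus the eigenvalues (to 4 decimals) are 6.1494 (modulus 6.1494); -3.0747 ± 3.3707i (modulus 4.5624). The spectral radius is the largest modulus: r(A) ≈ 6.1494. (Cross-check: r(A) ≤ ||A||_2 ≈ 7.3339; equality holds whenever A is normal, though it can also hold for some non-normal A.)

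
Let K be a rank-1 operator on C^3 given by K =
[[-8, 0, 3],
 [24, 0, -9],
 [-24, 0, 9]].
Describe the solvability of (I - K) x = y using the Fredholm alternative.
(I - K) is singular (det(I - K) = 0, i.e. 1 ∈ sigma(K)). (I - K) x = y is solvable iff y ⊥ ker((I - K)^*) = span{(-8, 0, 3)}, i.e. iff -8y_1 + 3y_3 = 0. When solvable, the solutions are x = y + c·(1, -3, 3), c arbitrary (ker(I - K) = span{(1, -3, 3)}, dimension 1).

K has rank 1, so it is an outer product K = u v^T: every row of K is a multiple of one row vector. Reading off the entries, u = (1, -3, 3) and v = (-8, 0, 3) (row i of K equals u_i·v^T). A rank-one matrix u v^T satisfies K u = u (v·u) and kills the (2)-dimensional subspace v^⊥, so its characteristic polynomial is lambda^2 (lambda - v·u) with v·u = tr K = 1. Hence the eigenvalues of I - K are 1 (multiplicity 2) and 1 - (1) = 0, so det(I - K) = 0. (Direct check: I - K =
[[9, 0, -3],
 [-24, 1, 9],
 [24, 0, -8]]
has determinant 0.) So 1 is an eigenvalue of K and (I - K) is not invertible. The finite-dimensional Fredholm alternative says: either (I - K) is invertible, or ker(I - K) ≠ {0} and then range(I - K) = ker((I - K)^*)^⊥, with dim ker(I - K) = dim ker((I - K)^*). We are in the second case, so we need both kernels. Kernel of I - K: (I - K) u = u - u (v·u) = u - u = 0, so ker(I - K) = span{u} = span{(1, -3, 3)} (it is exactly 1-dimensional because rank(I - K) = 2). Kernel of the adjoint: K is real, so (I - K)^* = I - K^T = I - v u^T, and (I - v u^T) v = v - v (u·v) = 0; hence ker((I - K)^*) = span{v} = span{(-8, 0, 3)}. Therefore (I - K) x = y is solvable iff <y, v> = 0, i.e. iff -8y_1 + 3y_3 = 0. When this holds, K y = u (v·y) = 0, so (I - K) y = y and x = y is a particular solution; the full solution set is the line x = y + c·u = y + c·(1, -3, 3), c ∈ C.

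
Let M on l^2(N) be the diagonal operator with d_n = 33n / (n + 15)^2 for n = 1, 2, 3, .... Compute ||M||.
||M|| = 11/20 (attained at n = 15)

For M diagonal, ||M|| = sup_n |d_n|. Treat f(x) = 33x / (x + 15)^2 for real x > 0. By the quotient rule, f'(x) = 33(15 - x)/(x + 15)^3, which is positive for x < 15 and negative for x > 15. So f has a unique maximum at x = 15, and since 15 is a positive integer, the supremum over n ≥ 1 is attained at n = 15: d_15 = 33·15/(15 + 15)^2 = 33·15/900 = 11/20. Hence ||M|| = 11/20.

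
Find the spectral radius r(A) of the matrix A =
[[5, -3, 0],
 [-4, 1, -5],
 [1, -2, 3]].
r(A) = 8

The eigenvalues of A are the roots of its characteristic polynomial. With M = A (coefficients from the trace, the sum of principal 2x2 minors, and det A):
  p(λ) = det(λ I - M) = λ^3 - 9λ^2 + λ + 56.
By the rational root theorem any rational root is an integer divisor of 56. Testing λ = 8: p(8) = 512 - 576 + 8 + 56 = 0, so λ = 8 is a root. Dividing out (λ - 8) leaves p(λ) = (λ - 8)(λ^2 - λ - 7). For λ^2 - λ - 7 the discriminant is 29. It is nonnegative but not a perfect square, so the roots are real and irrational: λ = (1 ± sqrt(29))/2 ≈ 3.1926, -2.1926.
Thus the eigenvalues (to 4 decimals) are 3.1926 (modulus 3.1926); -2.1926 (modulus 2.1926); 8 (modulus 8). The spectral radius is the largest modulus: r(A) = 8. (Cross-check: r(A) ≤ ||A||_2 ≈ 8.4173; equality holds whenever A is normal, though it can also hold for some non-normal A.)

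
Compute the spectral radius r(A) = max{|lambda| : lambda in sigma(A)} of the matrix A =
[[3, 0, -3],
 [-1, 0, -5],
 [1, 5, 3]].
r(A) ≈ 5.2956

The eigenvalues of A are the roots of its characteristic polynomial. With M = A (coefficients from the trace, the sum of principal 2x2 minors, and det A):
  p(λ) = det(λ I - M) = λ^3 - 6λ^2 + 37λ - 90.
No integer candidate from the rational root theorem (±divisors of 90) is a root, so the roots are irrational. The cubic discriminant is Δ = -90148 < 0, so there is one real root and a complex-conjugate pair. p(3) = -6 and p(4) = 26 have opposite signs, so a root lies in (3, 4); Newton's method refines it to λ ≈ 3.2093. Dividing out (λ - (3.2093)) leaves approximately λ^2 - 2.7907λ + 28.0438. For λ^2 - 2.7907λ + 28.0438 the discriminant is -104.387. It is negative, so the remaining roots are the complex-conjugate pair λ ≈ 1.3954 ± 5.1085i. Their product equals the constant term, so |λ|^2 ≈ 28.0438 and |λ| ≈ 5.2956.
Thus the eigenvalues (to 4 decimals) are 3.2093 (modulus 3.2093); 1.3954 ± 5.1085i (modulus 5.2956). The spectral radius is the largest modulus: r(A) ≈ 5.2956. (Cross-check: r(A) ≤ ||A||_2 ≈ 7.1803; equality holds whenever A is normal, though it can also hold for some non-normal A.)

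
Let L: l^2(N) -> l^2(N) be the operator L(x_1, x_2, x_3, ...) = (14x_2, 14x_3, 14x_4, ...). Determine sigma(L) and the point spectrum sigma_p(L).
sigma(L) = closed disk {z in C : |z| ≤ 14}; sigma_p(L) = open disk {z in C : |z| < 14}

Note L = 14·V where V is the unit left shift (V x)_k = x_{k+1}; so sigma(L) = 14·sigma(V) and ||L|| = 14||V||. ||L x||^2 = 196sum_{k≥2} |x_k|^2 ≤ 196||x||^2, with equality on {x : x_1 = 0}, so ||L|| = 14. For any lambda with |lambda| < 14, set r = lambda/14 (|r| < 1); the vector x = (1, r, r^2, ...) is in l^2 and satisfies L x = 14(r, r^2, ...) = lambda x, so lambda is an eigenvalue. On the boundary |lambda| = 14 the geometric series diverges, so no l^2 eigenvector exists, but these lambda lie in the approximate point spectrum. Hence sigma(L) is the closed disk of radius 14 and sigma_p(L) is the open disk.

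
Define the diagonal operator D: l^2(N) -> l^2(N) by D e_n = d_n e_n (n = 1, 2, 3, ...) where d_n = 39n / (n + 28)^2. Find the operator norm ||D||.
||D|| = 39/112 (attained at n = 28)

For D diagonal, ||D|| = sup_n |d_n|. Treat f(x) = 39x / (x + 28)^2 for real x > 0. By the quotient rule, f'(x) = 39(28 - x)/(x + 28)^3, which is positive for x < 28 and negative for x > 28. So f has a unique maximum at x = 28, and since 28 is a positive integer, the supremum over n ≥ 1 is attained at n = 28: d_28 = 39·28/(28 + 28)^2 = 39·28/3136 = 39/112. Hence ||D|| = 39/112.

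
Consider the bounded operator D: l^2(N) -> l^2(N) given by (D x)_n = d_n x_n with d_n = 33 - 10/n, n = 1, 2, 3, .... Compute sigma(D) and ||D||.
sigma(D) = {33 - 10/n : n ≥ 1} ∪ {33}; ||D|| = 33

A bounded diagonal operator on l^2 with diagonal entries d_n has spectrum equal to the closure of {d_n : n ≥ 1}: every d_n is an eigenvalue (with eigenvector e_n), so {d_n} ⊂ sigma(D); the spectrum is closed, so its closure is too; and for lambda not in the closure, (D - lambda I) has bounded inverse (the diagonal entries 1/(d_n - lambda) are bounded). For our sequence d_n = 33 - 10/n, n = 1, 2, 3, ...:
  - {d_n} = {33 - 10/n : n ≥ 1}; the only limit point is 33
  - closure = {33 - 10/n : n ≥ 1} ∪ {33}
For the norm: a diagonal operator has ||D|| = sup_n |d_n|. Here d_n = 33 - 10/n increases monotonically from d_1 = 23 toward 33, with all terms in [23, 33); so sup_n |d_n| = 33 (the supremum is the limit, not attained). So ||D|| = 33.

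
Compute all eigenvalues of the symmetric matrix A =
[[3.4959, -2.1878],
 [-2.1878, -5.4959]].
sigma(A) ≈ {-6, 4}

A is real symmetric, so its spectrum consists of real eigenvalues. Expanding the characteristic polynomial of the displayed matrix gives
  det(λ I - A) = p(λ) = λ^2 + (2)λ + (-24).
Solving p(λ) = 0 yields eigenvalues ≈ -6, 4. (A is shown rounded to 4 decimals, so these recover the underlying integer eigenvalues to within that precision.)
Verification: the trace of A = -2 equals the sum of eigenvalues -2, and det(A) ≈ -23.9996 matches the eigenvalue product -24.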